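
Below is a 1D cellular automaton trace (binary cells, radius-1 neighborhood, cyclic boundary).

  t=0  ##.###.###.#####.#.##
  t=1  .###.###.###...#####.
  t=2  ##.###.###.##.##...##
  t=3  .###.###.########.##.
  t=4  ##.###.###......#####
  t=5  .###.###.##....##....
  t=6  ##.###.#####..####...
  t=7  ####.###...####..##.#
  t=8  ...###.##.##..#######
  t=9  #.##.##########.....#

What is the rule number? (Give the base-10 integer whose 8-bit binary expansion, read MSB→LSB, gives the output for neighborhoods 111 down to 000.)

  [7] ### => .  t=0,i=0
  [6] ##. => #  t=0,i=1
  [5] #.# => #  t=0,i=2
  [4] #.. => #  t=1,i=12
  [3] .## => #  t=0,i=3
  [2] .#. => #  t=0,i=17
  [1] ..# => #  t=1,i=0
  [0] ... => .  t=1,i=13
  bits 01111110 = 126

126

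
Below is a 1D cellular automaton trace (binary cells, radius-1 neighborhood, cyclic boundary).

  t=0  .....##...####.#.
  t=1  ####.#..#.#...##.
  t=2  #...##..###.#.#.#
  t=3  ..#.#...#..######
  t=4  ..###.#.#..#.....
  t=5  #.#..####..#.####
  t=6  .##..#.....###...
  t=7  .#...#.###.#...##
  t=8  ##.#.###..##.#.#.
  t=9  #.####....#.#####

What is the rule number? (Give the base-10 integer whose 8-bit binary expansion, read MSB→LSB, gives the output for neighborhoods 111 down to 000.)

  ### -> .   bit 7 = 0  t=0,i=11
  ##. -> .   bit 6 = 0  t=0,i=6
  #.# -> #   bit 5 = 1  t=0,i=14
  #.. -> .   bit 4 = 0  t=0,i=7
  .## -> #   bit 3 = 1  t=0,i=5
  .#. -> #   bit 2 = 1  t=0,i=15
  ..# -> .   bit 1 = 0  t=0,i=4
  ... -> #   bit 0 = 1  t=0,i=0
  bits 00101101 = 45

45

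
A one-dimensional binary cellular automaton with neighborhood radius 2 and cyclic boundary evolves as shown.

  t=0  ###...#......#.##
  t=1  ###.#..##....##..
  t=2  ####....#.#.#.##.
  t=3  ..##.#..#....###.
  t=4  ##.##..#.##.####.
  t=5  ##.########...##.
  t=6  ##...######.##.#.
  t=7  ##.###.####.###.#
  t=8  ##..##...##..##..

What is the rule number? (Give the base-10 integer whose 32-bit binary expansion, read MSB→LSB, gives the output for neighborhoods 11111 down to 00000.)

  [31] ##### => #  t=0,i=0
  [30] ####. => #  t=0,i=1
  [29] ###.# => #  t=1,i=2
  [28] ###.. => #  t=0,i=2
  [27] ##.## => .  t=2,i=16
  [26] ##.#. => #  t=1,i=3
  [25] ##..# => #  t=1,i=15
  [24] ##... => .  t=0,i=3
  [23] #.### => .  t=0,i=15
  [22] #.##. => #  t=2,i=14
  [21] #.#.# => .  t=2,i=10
  [20] #.#.. => .  t=1,i=4
  [19] #..## => .  t=1,i=6
  [18] #..#. => #  t=3,i=7
  [17] #...# => #  t=0,i=4
  [16] #.... => #  t=0,i=8
  [15] .#### => .  t=0,i=16
  [14] .###. => #  t=1,i=1
  [13] .##.# => #  t=2,i=15
  [12] .##.. => #  t=1,i=8
  [11] .#.## => #  t=0,i=14
  [10] .#.#. => .  t=2,i=9
  [9] .#..# => .  t=1,i=5
  [8] .#... => #  t=0,i=7
  [7] ..### => #  t=1,i=0
  [6] ..##. => .  t=1,i=7
  [5] ..#.# => #  t=0,i=13
  [4] ..#.. => .  t=0,i=6
  [3] ...## => #  t=1,i=12
  [2] ...#. => .  t=0,i=5
  [1] ....# => .  t=0,i=11
  [0] ..... => .  t=0,i=9
  bits 11110110010001110111100110101000 = 4131879336

4131879336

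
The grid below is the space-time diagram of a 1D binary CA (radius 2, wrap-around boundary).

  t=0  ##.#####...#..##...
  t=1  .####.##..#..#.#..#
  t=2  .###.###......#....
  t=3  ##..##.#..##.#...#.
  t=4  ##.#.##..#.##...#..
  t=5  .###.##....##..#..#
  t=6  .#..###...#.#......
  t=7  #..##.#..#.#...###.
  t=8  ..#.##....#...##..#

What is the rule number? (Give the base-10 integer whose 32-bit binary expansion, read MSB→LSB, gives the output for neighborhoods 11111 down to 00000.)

1558754445

  ##### -> .   bit 31 = 0  t=0,i=5
  ####. -> #   bit 30 = 1  t=0,i=6
  ###.# -> .   bit 29 = 0  t=1,i=4
  ###.. -> #   bit 28 = 1  t=0,i=7
  ##.## -> #   bit 27 = 1  t=0,i=2
  ##.#. -> #   bit 26 = 1  t=3,i=6
  ##..# -> .   bit 25 = 0  t=1,i=8
  ##... -> .   bit 24 = 0  t=0,i=8
  #.### -> #   bit 23 = 1  t=0,i=3
  #.##. -> #   bit 22 = 1  t=1,i=6
  #.#.# -> #   bit 21 = 1  t=4,i=3
  #.#.. -> .   bit 20 = 0  t=1,i=15
  #..## -> #   bit 19 = 1  t=0,i=13
  #..#. -> .   bit 18 = 0  t=1,i=9
  #...# -> .   bit 17 = 0  t=0,i=9
  #.... -> .   bit 16 = 0  t=2,i=9
  .#### -> #   bit 15 = 1  t=0,i=4
  .###. -> .   bit 14 = 0  t=2,i=2
  .##.# -> #   bit 13 = 1  t=0,i=1
  .##.. -> #   bit 12 = 1  t=0,i=15
  .#.## -> .   bit 11 = 0  t=1,i=0
  .#.#. -> #   bit 10 = 1  t=1,i=14
  .#..# -> .   bit 9 = 0  t=0,i=12
  .#... -> .   bit 8 = 0  t=2,i=15
  ..### -> #   bit 7 = 1  t=2,i=1
  ..##. -> .   bit 6 = 0  t=0,i=0
  ..#.# -> .   bit 5 = 0  t=1,i=13
  ..#.. -> .   bit 4 = 0  t=0,i=11
  ...## -> #   bit 3 = 1  t=0,i=18
  ...#. -> #   bit 2 = 1  t=0,i=10
  ....# -> .   bit 1 = 0  t=2,i=12
  ..... -> #   bit 0 = 1  t=2,i=10
  bits 01011100111010001011010010001101 = 1558754445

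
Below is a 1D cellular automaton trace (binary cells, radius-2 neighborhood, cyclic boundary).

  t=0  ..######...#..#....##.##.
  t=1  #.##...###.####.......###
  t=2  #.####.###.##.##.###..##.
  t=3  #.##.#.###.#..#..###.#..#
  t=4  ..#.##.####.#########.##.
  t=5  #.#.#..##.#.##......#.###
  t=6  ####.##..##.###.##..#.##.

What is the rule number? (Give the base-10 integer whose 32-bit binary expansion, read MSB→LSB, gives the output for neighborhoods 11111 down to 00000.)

904844977

  [31] ##### => .  t=0,i=4
  [30] ####. => .  t=0,i=6
  [29] ###.# => #  t=1,i=0
  [28] ###.. => #  t=0,i=7
  [27] ##.## => .  t=0,i=21
  [26] ##.#. => #  t=2,i=24
  [25] ##..# => .  t=2,i=20
  [24] ##... => #  t=0,i=8
  [23] #.### => #  t=1,i=11
  [22] #.##. => #  t=0,i=22
  [21] #.#.# => #  t=2,i=0
  [20] #.#.. => .  t=3,i=11
  [19] #..## => #  t=2,i=21
  [18] #..#. => #  t=0,i=13
  [17] #...# => #  t=0,i=0
  [16] #.... => .  t=0,i=16
  [15] .#### => #  t=0,i=3
  [14] .###. => #  t=1,i=8
  [13] .##.# => .  t=0,i=20
  [12] .##.. => #  t=0,i=23
  [11] .#.## => .  t=2,i=1
  [10] .#.#. => #  t=5,i=3
  [9] .#..# => #  t=0,i=12
  [8] .#... => .  t=0,i=15
  [7] ..### => #  t=0,i=2
  [6] ..##. => .  t=0,i=19
  [5] ..#.# => #  t=4,i=2
  [4] ..#.. => #  t=0,i=11
  [3] ...## => .  t=0,i=1
  [2] ...#. => .  t=0,i=10
  [1] ....# => .  t=0,i=17
  [0] ..... => #  t=1,i=17
  bits 00110101111011101101011010110001 = 904844977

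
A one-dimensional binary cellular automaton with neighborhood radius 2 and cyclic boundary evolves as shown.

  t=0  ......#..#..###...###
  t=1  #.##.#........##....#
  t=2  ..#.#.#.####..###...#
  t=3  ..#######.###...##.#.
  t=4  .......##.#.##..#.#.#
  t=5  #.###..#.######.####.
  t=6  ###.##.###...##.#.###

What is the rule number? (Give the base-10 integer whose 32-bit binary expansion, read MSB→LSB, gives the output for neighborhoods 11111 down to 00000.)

2011176293

  [31] ##### => .  t=3,i=4
  [30] ####. => #  t=2,i=10
  [29] ###.# => #  t=3,i=8
  [28] ###.. => #  t=0,i=14
  [27] ##.## => .  t=1,i=1
  [26] ##.#. => #  t=1,i=4
  [25] ##..# => #  t=2,i=12
  [24] ##... => #  t=0,i=0
  [23] #.### => #  t=2,i=8
  [22] #.##. => #  t=1,i=2
  [21] #.#.# => #  t=2,i=4
  [20] #.#.. => .  t=1,i=5
  [19] #..## => .  t=0,i=11
  [18] #..#. => .  t=0,i=8
  [17] #...# => .  t=0,i=16
  [16] #.... => .  t=0,i=1
  [15] .#### => .  t=2,i=9
  [14] .###. => .  t=0,i=13
  [13] .##.# => .  t=1,i=0
  [12] .##.. => #  t=1,i=15
  [11] .#.## => #  t=2,i=7
  [10] .#.#. => #  t=2,i=3
  [9] .#..# => .  t=0,i=7
  [8] .#... => #  t=1,i=6
  [7] ..### => .  t=0,i=12
  [6] ..##. => #  t=1,i=14
  [5] ..#.# => #  t=2,i=2
  [4] ..#.. => .  t=0,i=6
  [3] ...## => .  t=0,i=17
  [2] ...#. => #  t=0,i=5
  [1] ....# => .  t=0,i=4
  [0] ..... => #  t=0,i=2
  bits 01110111111000000001110101100101 = 2011176293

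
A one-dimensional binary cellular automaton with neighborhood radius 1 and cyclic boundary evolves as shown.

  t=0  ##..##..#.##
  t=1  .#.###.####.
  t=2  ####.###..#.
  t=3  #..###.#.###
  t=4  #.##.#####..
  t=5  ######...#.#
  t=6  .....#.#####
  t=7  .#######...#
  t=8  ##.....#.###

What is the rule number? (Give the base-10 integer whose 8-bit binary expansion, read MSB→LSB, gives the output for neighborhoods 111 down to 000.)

111

  ###|.  b7=0 t=0,i=0
  ##.|#  b6=1 t=0,i=1
  #.#|#  b5=1 t=0,i=9
  #..|.  b4=0 t=0,i=2
  .##|#  b3=1 t=0,i=4
  .#.|#  b2=1 t=0,i=8
  ..#|#  b1=1 t=0,i=3
  ...|#  b0=1 t=5,i=7
  bits 01101111 = 111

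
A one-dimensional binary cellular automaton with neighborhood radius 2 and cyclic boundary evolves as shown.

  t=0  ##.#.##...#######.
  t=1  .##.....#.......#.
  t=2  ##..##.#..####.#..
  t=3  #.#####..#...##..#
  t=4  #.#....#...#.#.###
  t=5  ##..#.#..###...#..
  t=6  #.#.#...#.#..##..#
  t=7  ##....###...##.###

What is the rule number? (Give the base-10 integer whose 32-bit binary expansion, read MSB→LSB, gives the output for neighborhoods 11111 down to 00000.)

646668389

  ##### -> .   bit 31 = 0  t=0,i=12
  ####. -> .   bit 30 = 0  t=0,i=15
  ###.# -> #   bit 29 = 1  t=0,i=16
  ###.. -> .   bit 28 = 0  t=3,i=6
  ##.## -> .   bit 27 = 0  t=0,i=17
  ##.#. -> #   bit 26 = 1  t=0,i=2
  ##..# -> #   bit 25 = 1  t=2,i=2
  ##... -> .   bit 24 = 0  t=0,i=7
  #.### -> #   bit 23 = 1  t=3,i=2
  #.##. -> .   bit 22 = 0  t=0,i=0
  #.#.# -> .   bit 21 = 0  t=0,i=3
  #.#.. -> .   bit 20 = 0  t=2,i=7
  #..## -> #   bit 19 = 1  t=1,i=0
  #..#. -> .   bit 18 = 0  t=3,i=8
  #...# -> #   bit 17 = 1  t=0,i=8
  #.... -> #   bit 16 = 1  t=1,i=4
  .#### -> .   bit 15 = 0  t=0,i=11
  .###. -> #   bit 14 = 1  t=5,i=10
  .##.# -> #   bit 13 = 1  t=0,i=1
  .##.. -> .   bit 12 = 0  t=0,i=6
  .#.## -> .   bit 11 = 0  t=0,i=4
  .#.#. -> .   bit 10 = 0  t=4,i=12
  .#..# -> .   bit 9 = 0  t=1,i=17
  .#... -> .   bit 8 = 0  t=1,i=9
  ..### -> .   bit 7 = 0  t=0,i=10
  ..##. -> #   bit 6 = 1  t=1,i=1
  ..#.# -> #   bit 5 = 1  t=4,i=11
  ..#.. -> .   bit 4 = 0  t=1,i=8
  ...## -> .   bit 3 = 0  t=0,i=9
  ...#. -> #   bit 2 = 1  t=1,i=7
  ....# -> .   bit 1 = 0  t=1,i=6
  ..... -> #   bit 0 = 1  t=1,i=5
  bits 00100110100010110110000001100101 = 646668389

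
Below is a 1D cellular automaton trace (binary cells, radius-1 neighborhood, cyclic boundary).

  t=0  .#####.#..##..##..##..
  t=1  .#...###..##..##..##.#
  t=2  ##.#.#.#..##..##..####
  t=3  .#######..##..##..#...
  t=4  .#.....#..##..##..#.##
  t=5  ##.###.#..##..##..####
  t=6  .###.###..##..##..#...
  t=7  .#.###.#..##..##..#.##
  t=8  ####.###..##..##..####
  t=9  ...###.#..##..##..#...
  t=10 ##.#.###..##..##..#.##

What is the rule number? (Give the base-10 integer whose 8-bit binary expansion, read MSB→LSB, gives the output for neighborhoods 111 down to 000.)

  [7] ### => .  t=0,i=2
  [6] ##. => #  t=0,i=5
  [5] #.# => #  t=0,i=6
  [4] #.. => .  t=0,i=8
  [3] .## => #  t=0,i=1
  [2] .#. => #  t=0,i=7
  [1] ..# => .  t=0,i=0
  [0] ... => #  t=0,i=21
  bits 01101101 = 109

109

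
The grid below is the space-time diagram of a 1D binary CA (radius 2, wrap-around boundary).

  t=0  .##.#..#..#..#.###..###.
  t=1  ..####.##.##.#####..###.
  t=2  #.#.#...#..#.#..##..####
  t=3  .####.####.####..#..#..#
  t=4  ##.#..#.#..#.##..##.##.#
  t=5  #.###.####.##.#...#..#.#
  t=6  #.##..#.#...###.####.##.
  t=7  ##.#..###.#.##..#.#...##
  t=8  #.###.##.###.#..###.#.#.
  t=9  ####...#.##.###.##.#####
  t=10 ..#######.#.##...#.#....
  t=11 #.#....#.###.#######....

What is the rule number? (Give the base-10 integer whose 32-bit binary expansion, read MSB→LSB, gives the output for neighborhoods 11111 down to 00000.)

1437761206

  #####|.  b31=0 t=1,i=15
  ####.|#  b30=1 t=1,i=4
  ###.#|.  b29=0 t=1,i=5
  ###..|#  b28=1 t=0,i=17
  ##.##|.  b27=0 t=1,i=6
  ##.#.|#  b26=1 t=0,i=3
  ##..#|.  b25=0 t=0,i=18
  ##...|#  b24=1 t=1,i=23
  #.###|#  b23=1 t=0,i=15
  #.##.|.  b22=0 t=1,i=7
  #.#.#|#  b21=1 t=2,i=2
  #.#..|#  b20=1 t=0,i=4
  #..##|.  b19=0 t=0,i=0
  #..#.|.  b18=0 t=0,i=6
  #...#|#  b17=1 t=1,i=0
  #....|.  b16=0 t=10,i=21
  .####|.  b15=0 t=1,i=3
  .###.|#  b14=1 t=0,i=16
  .##.#|#  b13=1 t=0,i=2
  .##..|#  b12=1 t=2,i=17
  .#.##|#  b11=1 t=0,i=14
  .#.#.|#  b10=1 t=2,i=3
  .#..#|#  b9=1 t=0,i=5
  .#...|.  b8=0 t=2,i=5
  ..###|#  b7=1 t=0,i=20
  ..##.|.  b6=0 t=0,i=1
  ..#.#|#  b5=1 t=0,i=13
  ..#..|#  b4=1 t=0,i=7
  ...##|.  b3=0 t=1,i=1
  ...#.|#  b2=1 t=2,i=7
  ....#|#  b1=1 t=10,i=0
  .....|.  b0=0 t=10,i=22
  bits 01010101101100100111111010110110 = 1437761206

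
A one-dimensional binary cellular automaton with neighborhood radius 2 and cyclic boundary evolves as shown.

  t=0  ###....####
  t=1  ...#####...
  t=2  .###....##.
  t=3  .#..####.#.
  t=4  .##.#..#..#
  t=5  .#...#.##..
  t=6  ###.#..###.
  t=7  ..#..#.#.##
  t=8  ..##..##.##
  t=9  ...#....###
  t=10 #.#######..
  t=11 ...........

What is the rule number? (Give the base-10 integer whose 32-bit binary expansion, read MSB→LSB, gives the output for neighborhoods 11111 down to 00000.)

  #####|.  b31=0 t=0,i=0
  ####.|.  b30=0 t=0,i=1
  ###.#|#  b29=1 t=3,i=7
  ###..|.  b28=0 t=0,i=2
  ##.##|#  b27=1 t=6,i=10
  ##.#.|.  b26=0 t=3,i=8
  ##..#|.  b25=0 t=2,i=10
  ##...|#  b24=1 t=0,i=3
  #.###|.  b23=0 t=6,i=0
  #.##.|#  b22=1 t=4,i=1
  #.#.#|#  b21=1 t=7,i=7
  #.#..|.  b20=0 t=3,i=9
  #..##|.  b19=0 t=2,i=0
  #..#.|.  b18=0 t=3,i=0
  #...#|.  b17=0 t=5,i=3
  #....|#  b16=1 t=0,i=4
  .####|.  b15=0 t=0,i=8
  .###.|.  b14=0 t=2,i=2
  .##.#|.  b13=0 t=4,i=2
  .##..|#  b12=1 t=2,i=9
  .#.##|.  b11=0 t=4,i=0
  .#.#.|#  b10=1 t=7,i=6
  .#..#|#  b9=1 t=3,i=2
  .#...|#  b8=1 t=5,i=2
  ..###|#  b7=1 t=0,i=7
  ..##.|.  b6=0 t=2,i=8
  ..#.#|.  b5=0 t=4,i=10
  ..#..|#  b4=1 t=3,i=1
  ...##|#  b3=1 t=0,i=6
  ...#.|#  b2=1 t=5,i=0
  ....#|#  b1=1 t=0,i=5
  .....|.  b0=0 t=1,i=0
  bits 00101001011000010001011110011110 = 694228894

694228894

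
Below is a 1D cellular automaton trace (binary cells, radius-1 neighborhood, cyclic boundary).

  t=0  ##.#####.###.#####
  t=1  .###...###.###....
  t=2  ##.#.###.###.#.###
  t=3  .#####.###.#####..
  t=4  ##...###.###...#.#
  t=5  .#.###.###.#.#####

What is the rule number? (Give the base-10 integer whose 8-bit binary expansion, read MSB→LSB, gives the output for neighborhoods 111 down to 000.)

  ###|.  b7=0 t=0,i=0
  ##.|#  b6=1 t=0,i=1
  #.#|#  b5=1 t=0,i=2
  #..|.  b4=0 t=1,i=4
  .##|#  b3=1 t=0,i=3
  .#.|#  b2=1 t=2,i=3
  ..#|#  b1=1 t=1,i=0
  ...|#  b0=1 t=1,i=5
  bits 01101111 = 111

111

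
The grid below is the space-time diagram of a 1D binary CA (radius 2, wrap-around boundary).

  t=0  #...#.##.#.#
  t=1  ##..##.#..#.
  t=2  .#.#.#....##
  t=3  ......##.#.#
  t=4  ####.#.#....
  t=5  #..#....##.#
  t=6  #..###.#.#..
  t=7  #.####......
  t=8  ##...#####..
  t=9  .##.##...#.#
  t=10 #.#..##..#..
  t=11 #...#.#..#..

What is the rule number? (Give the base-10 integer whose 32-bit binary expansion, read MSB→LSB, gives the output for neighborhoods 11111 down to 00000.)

822704569

  [31] ##### => .  t=8,i=7
  [30] ####. => .  t=4,i=2
  [29] ###.# => #  t=4,i=3
  [28] ###.. => #  t=7,i=5
  [27] ##.## => .  t=5,i=10
  [26] ##.#. => .  t=0,i=8
  [25] ##..# => .  t=1,i=2
  [24] ##... => #  t=0,i=1
  [23] #.### => .  t=7,i=2
  [22] #.##. => .  t=0,i=6
  [21] #.#.# => .  t=0,i=9
  [20] #.#.. => .  t=1,i=7
  [19] #..## => #  t=1,i=3
  [18] #..#. => .  t=1,i=9
  [17] #...# => .  t=0,i=2
  [16] #.... => #  t=2,i=7
  [15] .#### => .  t=4,i=1
  [14] .###. => #  t=6,i=4
  [13] .##.# => #  t=0,i=7
  [12] .##.. => #  t=0,i=0
  [11] .#.## => #  t=0,i=5
  [10] .#.#. => .  t=2,i=2
  [9] .#..# => .  t=1,i=8
  [8] .#... => #  t=2,i=6
  [7] ..### => #  t=4,i=0
  [6] ..##. => .  t=1,i=4
  [5] ..#.# => #  t=0,i=4
  [4] ..#.. => #  t=5,i=3
  [3] ...## => #  t=2,i=9
  [2] ...#. => .  t=0,i=3
  [1] ....# => .  t=2,i=8
  [0] ..... => #  t=3,i=2
  bits 00110001000010010111100110111001 = 822704569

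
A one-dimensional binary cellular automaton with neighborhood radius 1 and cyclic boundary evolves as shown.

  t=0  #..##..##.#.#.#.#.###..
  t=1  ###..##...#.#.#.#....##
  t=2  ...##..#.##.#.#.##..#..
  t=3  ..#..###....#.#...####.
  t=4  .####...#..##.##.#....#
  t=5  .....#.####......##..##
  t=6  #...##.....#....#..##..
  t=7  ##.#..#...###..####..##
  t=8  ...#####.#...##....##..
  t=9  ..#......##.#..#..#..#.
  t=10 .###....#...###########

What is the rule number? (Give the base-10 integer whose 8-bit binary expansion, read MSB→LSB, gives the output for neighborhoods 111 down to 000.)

22

  nb ###: next=.  (t=0,i=19, bit7=0)
  nb ##.: next=.  (t=0,i=4, bit6=0)
  nb #.#: next=.  (t=0,i=9, bit5=0)
  nb #..: next=#  (t=0,i=1, bit4=1)
  nb .##: next=.  (t=0,i=3, bit3=0)
  nb .#.: next=#  (t=0,i=0, bit2=1)
  nb ..#: next=#  (t=0,i=2, bit1=1)
  nb ...: next=.  (t=1,i=8, bit0=0)
  bits 00010110 = 22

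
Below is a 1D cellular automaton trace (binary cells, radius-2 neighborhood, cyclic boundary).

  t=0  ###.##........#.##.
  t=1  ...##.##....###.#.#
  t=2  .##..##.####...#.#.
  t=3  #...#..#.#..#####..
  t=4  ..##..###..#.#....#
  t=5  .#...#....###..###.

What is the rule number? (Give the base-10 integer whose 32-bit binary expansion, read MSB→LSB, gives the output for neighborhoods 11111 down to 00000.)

223314990

  ##### -> .   bit 31 = 0  t=3,i=14
  ####. -> .   bit 30 = 0  t=2,i=10
  ###.# -> .   bit 29 = 0  t=0,i=2
  ###.. -> .   bit 28 = 0  t=2,i=11
  ##.## -> #   bit 27 = 1  t=0,i=3
  ##.#. -> #   bit 26 = 1  t=1,i=15
  ##..# -> .   bit 25 = 0  t=2,i=3
  ##... -> #   bit 24 = 1  t=0,i=6
  #.### -> .   bit 23 = 0  t=0,i=0
  #.##. -> #   bit 22 = 1  t=0,i=4
  #.#.# -> .   bit 21 = 0  t=1,i=16
  #.#.. -> .   bit 20 = 0  t=1,i=18
  #..## -> #   bit 19 = 1  t=2,i=0
  #..#. -> #   bit 18 = 1  t=3,i=6
  #...# -> #   bit 17 = 1  t=1,i=1
  #.... -> #   bit 16 = 1  t=0,i=7
  .#### -> #   bit 15 = 1  t=2,i=9
  .###. -> .   bit 14 = 0  t=0,i=1
  .##.# -> .   bit 13 = 0  t=0,i=17
  .##.. -> .   bit 12 = 0  t=0,i=5
  .#.## -> .   bit 11 = 0  t=0,i=15
  .#.#. -> #   bit 10 = 1  t=1,i=17
  .#..# -> .   bit 9 = 0  t=2,i=18
  .#... -> .   bit 8 = 0  t=1,i=0
  ..### -> .   bit 7 = 0  t=1,i=12
  ..##. -> .   bit 6 = 0  t=1,i=3
  ..#.# -> #   bit 5 = 1  t=0,i=14
  ..#.. -> .   bit 4 = 0  t=3,i=0
  ...## -> #   bit 3 = 1  t=1,i=2
  ...#. -> #   bit 2 = 1  t=0,i=13
  ....# -> #   bit 1 = 1  t=0,i=12
  ..... -> .   bit 0 = 0  t=0,i=8
  bits 00001101010011111000010000101110 = 223314990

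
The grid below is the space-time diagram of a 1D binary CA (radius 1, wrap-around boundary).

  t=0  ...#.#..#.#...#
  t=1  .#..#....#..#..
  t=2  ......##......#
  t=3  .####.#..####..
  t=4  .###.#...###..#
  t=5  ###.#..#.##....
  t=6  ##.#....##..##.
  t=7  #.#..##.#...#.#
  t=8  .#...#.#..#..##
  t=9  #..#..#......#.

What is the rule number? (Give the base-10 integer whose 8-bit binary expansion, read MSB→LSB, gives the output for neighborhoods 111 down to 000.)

169

  ###|#  b7=1 t=3,i=2
  ##.|.  b6=0 t=2,i=7
  #.#|#  b5=1 t=0,i=4
  #..|.  b4=0 t=0,i=0
  .##|#  b3=1 t=2,i=6
  .#.|.  b2=0 t=0,i=3
  ..#|.  b1=0 t=0,i=2
  ...|#  b0=1 t=0,i=1
  bits 10101001 = 169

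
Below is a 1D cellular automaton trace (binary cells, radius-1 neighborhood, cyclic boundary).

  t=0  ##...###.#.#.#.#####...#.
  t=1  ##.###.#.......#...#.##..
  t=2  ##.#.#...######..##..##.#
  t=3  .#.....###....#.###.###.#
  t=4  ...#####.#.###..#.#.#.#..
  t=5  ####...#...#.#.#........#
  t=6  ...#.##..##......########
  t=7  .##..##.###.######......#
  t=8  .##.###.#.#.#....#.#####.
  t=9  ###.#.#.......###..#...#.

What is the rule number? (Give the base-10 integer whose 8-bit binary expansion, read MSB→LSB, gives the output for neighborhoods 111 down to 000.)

  ### -> .   bit 7 = 0  t=0,i=6
  ##. -> #   bit 6 = 1  t=0,i=1
  #.# -> .   bit 5 = 0  t=0,i=8
  #.. -> .   bit 4 = 0  t=0,i=2
  .## -> #   bit 3 = 1  t=0,i=0
  .#. -> .   bit 2 = 0  t=0,i=9
  ..# -> #   bit 1 = 1  t=0,i=4
  ... -> #   bit 0 = 1  t=0,i=3
  bits 01001011 = 75

75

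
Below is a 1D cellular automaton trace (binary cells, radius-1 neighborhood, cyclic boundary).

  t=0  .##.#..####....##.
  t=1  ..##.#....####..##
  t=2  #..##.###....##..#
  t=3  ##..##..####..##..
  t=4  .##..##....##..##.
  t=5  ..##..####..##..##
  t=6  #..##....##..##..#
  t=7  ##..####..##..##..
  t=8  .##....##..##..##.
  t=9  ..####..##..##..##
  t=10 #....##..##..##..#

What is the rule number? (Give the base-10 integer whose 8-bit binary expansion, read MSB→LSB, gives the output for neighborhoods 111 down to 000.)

  ### -> .   bit 7 = 0  t=0,i=8
  ##. -> #   bit 6 = 1  t=0,i=2
  #.# -> #   bit 5 = 1  t=0,i=3
  #.. -> #   bit 4 = 1  t=0,i=5
  .## -> .   bit 3 = 0  t=0,i=1
  .#. -> .   bit 2 = 0  t=0,i=4
  ..# -> .   bit 1 = 0  t=0,i=0
  ... -> #   bit 0 = 1  t=0,i=12
  bits 01110001 = 113

113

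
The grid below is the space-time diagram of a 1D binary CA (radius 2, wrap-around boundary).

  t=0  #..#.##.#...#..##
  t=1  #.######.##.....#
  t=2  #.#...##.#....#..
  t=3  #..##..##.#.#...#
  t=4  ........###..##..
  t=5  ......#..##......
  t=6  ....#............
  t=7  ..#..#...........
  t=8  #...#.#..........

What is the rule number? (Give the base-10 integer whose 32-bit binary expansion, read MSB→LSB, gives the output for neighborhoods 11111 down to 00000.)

1961257250

  [31] ##### => .  t=1,i=4
  [30] ####. => #  t=1,i=6
  [29] ###.# => #  t=1,i=7
  [28] ###.. => #  t=0,i=0
  [27] ##.## => .  t=1,i=1
  [26] ##.#. => #  t=0,i=7
  [25] ##..# => .  t=0,i=1
  [24] ##... => .  t=1,i=11
  [23] #.### => #  t=1,i=2
  [22] #.##. => #  t=0,i=5
  [21] #.#.# => #  t=3,i=10
  [20] #.#.. => .  t=0,i=8
  [19] #..## => .  t=0,i=14
  [18] #..#. => #  t=0,i=2
  [17] #...# => #  t=0,i=10
  [16] #.... => .  t=1,i=12
  [15] .#### => .  t=1,i=3
  [14] .###. => #  t=0,i=16
  [13] .##.# => #  t=0,i=6
  [12] .##.. => .  t=1,i=10
  [11] .#.## => #  t=0,i=4
  [10] .#.#. => .  t=2,i=1
  [9] .#..# => .  t=0,i=13
  [8] .#... => #  t=0,i=9
  [7] ..### => .  t=0,i=15
  [6] ..##. => .  t=1,i=16
  [5] ..#.# => #  t=0,i=3
  [4] ..#.. => .  t=0,i=12
  [3] ...## => .  t=1,i=15
  [2] ...#. => .  t=0,i=11
  [1] ....# => #  t=1,i=14
  [0] ..... => .  t=1,i=13
  bits 01110100111001100110100100100010 = 1961257250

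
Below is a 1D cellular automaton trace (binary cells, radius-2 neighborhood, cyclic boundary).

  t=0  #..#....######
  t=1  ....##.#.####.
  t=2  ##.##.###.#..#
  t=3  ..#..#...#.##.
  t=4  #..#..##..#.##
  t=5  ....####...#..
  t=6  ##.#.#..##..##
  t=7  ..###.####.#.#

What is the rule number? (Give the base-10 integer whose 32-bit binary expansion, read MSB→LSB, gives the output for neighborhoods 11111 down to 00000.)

2368446281

  ##### -> #   bit 31 = 1  t=0,i=10
  ####. -> .   bit 30 = 0  t=0,i=13
  ###.# -> .   bit 29 = 0  t=2,i=1
  ###.. -> .   bit 28 = 0  t=0,i=0
  ##.## -> #   bit 27 = 1  t=2,i=2
  ##.#. -> #   bit 26 = 1  t=1,i=6
  ##..# -> .   bit 25 = 0  t=0,i=1
  ##... -> #   bit 24 = 1  t=1,i=13
  #.### -> .   bit 23 = 0  t=1,i=9
  #.##. -> .   bit 22 = 0  t=2,i=3
  #.#.# -> #   bit 21 = 1  t=1,i=7
  #.#.. -> .   bit 20 = 0  t=2,i=10
  #..## -> #   bit 19 = 1  t=2,i=12
  #..#. -> .   bit 18 = 0  t=0,i=2
  #...# -> #   bit 17 = 1  t=3,i=0
  #.... -> #   bit 16 = 1  t=0,i=5
  .#### -> #   bit 15 = 1  t=0,i=9
  .###. -> .   bit 14 = 0  t=2,i=0
  .##.# -> .   bit 13 = 0  t=1,i=5
  .##.. -> #   bit 12 = 1  t=3,i=12
  .#.## -> #   bit 11 = 1  t=1,i=8
  .#.#. -> #   bit 10 = 1  t=6,i=4
  .#..# -> #   bit 9 = 1  t=2,i=11
  .#... -> #   bit 8 = 1  t=0,i=4
  ..### -> .   bit 7 = 0  t=0,i=8
  ..##. -> #   bit 6 = 1  t=1,i=4
  ..#.# -> .   bit 5 = 0  t=3,i=9
  ..#.. -> .   bit 4 = 0  t=0,i=3
  ...## -> #   bit 3 = 1  t=0,i=7
  ...#. -> .   bit 2 = 0  t=3,i=1
  ....# -> .   bit 1 = 0  t=0,i=6
  ..... -> #   bit 0 = 1  t=1,i=1
  bits 10001101001010111001111101001001 = 2368446281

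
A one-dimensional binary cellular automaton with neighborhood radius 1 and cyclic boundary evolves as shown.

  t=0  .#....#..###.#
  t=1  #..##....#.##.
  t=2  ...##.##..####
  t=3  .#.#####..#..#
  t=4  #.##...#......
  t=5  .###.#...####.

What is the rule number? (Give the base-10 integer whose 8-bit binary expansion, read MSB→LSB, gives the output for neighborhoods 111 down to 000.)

105

  nb ###: next=.  (t=0,i=10, bit7=0)
  nb ##.: next=#  (t=0,i=11, bit6=1)
  nb #.#: next=#  (t=0,i=0, bit5=1)
  nb #..: next=.  (t=0,i=2, bit4=0)
  nb .##: next=#  (t=0,i=9, bit3=1)
  nb .#.: next=.  (t=0,i=1, bit2=0)
  nb ..#: next=.  (t=0,i=5, bit1=0)
  nb ...: next=#  (t=0,i=3, bit0=1)
  bits 01101001 = 105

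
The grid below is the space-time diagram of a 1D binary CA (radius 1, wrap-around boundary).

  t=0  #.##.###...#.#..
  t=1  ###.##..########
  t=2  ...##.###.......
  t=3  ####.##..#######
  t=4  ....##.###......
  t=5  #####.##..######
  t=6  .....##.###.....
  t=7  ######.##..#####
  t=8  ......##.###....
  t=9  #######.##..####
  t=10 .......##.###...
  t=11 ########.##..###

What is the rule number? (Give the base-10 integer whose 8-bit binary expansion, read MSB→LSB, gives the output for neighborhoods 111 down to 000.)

  [7] ### => .  t=0,i=6
  [6] ##. => .  t=0,i=3
  [5] #.# => #  t=0,i=1
  [4] #.. => #  t=0,i=8
  [3] .## => #  t=0,i=2
  [2] .#. => #  t=0,i=0
  [1] ..# => #  t=0,i=10
  [0] ... => #  t=0,i=9
  bits 00111111 = 63

63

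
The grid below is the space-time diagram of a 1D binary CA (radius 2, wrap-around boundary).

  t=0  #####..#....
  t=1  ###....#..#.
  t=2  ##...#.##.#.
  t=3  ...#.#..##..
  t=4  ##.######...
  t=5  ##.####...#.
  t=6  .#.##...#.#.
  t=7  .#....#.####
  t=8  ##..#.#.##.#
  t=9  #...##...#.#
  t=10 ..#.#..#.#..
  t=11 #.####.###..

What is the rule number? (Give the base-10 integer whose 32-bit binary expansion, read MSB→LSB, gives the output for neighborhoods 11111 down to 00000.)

  ##### -> #   bit 31 = 1  t=0,i=2
  ####. -> .   bit 30 = 0  t=0,i=3
  ###.# -> #   bit 29 = 1  t=7,i=11
  ###.. -> .   bit 28 = 0  t=0,i=4
  ##.## -> .   bit 27 = 0  t=4,i=2
  ##.#. -> #   bit 26 = 1  t=2,i=9
  ##..# -> .   bit 25 = 0  t=0,i=5
  ##... -> .   bit 24 = 0  t=1,i=3
  #.### -> #   bit 23 = 1  t=1,i=0
  #.##. -> .   bit 22 = 0  t=2,i=0
  #.#.# -> .   bit 21 = 0  t=2,i=10
  #.#.. -> #   bit 20 = 1  t=3,i=5
  #..## -> #   bit 19 = 1  t=3,i=7
  #..#. -> .   bit 18 = 0  t=0,i=6
  #...# -> #   bit 17 = 1  t=2,i=3
  #.... -> .   bit 16 = 0  t=0,i=9
  .#### -> #   bit 15 = 1  t=0,i=1
  .###. -> #   bit 14 = 1  t=1,i=1
  .##.# -> #   bit 13 = 1  t=2,i=8
  .##.. -> .   bit 12 = 0  t=2,i=1
  .#.## -> .   bit 11 = 0  t=1,i=11
  .#.#. -> #   bit 10 = 1  t=3,i=4
  .#..# -> #   bit 9 = 1  t=1,i=8
  .#... -> .   bit 8 = 0  t=0,i=8
  ..### -> #   bit 7 = 1  t=0,i=0
  ..##. -> #   bit 6 = 1  t=3,i=8
  ..#.# -> #   bit 5 = 1  t=1,i=10
  ..#.. -> #   bit 4 = 1  t=0,i=7
  ...## -> .   bit 3 = 0  t=0,i=11
  ...#. -> .   bit 2 = 0  t=1,i=6
  ....# -> #   bit 1 = 1  t=0,i=10
  ..... -> #   bit 0 = 1  t=3,i=0
  bits 10100100100110101110011011110011 = 2761615091

2761615091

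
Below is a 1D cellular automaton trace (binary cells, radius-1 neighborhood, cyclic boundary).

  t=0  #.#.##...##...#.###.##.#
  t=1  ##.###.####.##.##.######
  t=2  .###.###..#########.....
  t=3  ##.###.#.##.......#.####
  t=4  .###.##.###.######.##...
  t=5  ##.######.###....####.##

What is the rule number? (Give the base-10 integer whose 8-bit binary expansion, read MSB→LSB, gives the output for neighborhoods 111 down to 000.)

  ### -> .   bit 7 = 0  t=0,i=17
  ##. -> #   bit 6 = 1  t=0,i=0
  #.# -> #   bit 5 = 1  t=0,i=1
  #.. -> .   bit 4 = 0  t=0,i=6
  .## -> #   bit 3 = 1  t=0,i=4
  .#. -> .   bit 2 = 0  t=0,i=2
  ..# -> #   bit 1 = 1  t=0,i=8
  ... -> #   bit 0 = 1  t=0,i=7
  bits 01101011 = 107

107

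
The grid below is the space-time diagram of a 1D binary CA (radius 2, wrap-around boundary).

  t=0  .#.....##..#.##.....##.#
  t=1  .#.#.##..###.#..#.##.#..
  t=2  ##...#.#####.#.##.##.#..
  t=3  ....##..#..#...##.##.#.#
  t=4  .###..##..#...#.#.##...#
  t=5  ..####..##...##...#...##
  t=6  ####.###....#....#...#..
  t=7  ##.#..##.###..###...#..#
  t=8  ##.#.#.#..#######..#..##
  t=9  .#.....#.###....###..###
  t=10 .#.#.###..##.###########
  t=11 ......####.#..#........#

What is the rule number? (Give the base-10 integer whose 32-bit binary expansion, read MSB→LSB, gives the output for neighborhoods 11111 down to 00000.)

845013166

  [31] ##### => .  t=2,i=9
  [30] ####. => .  t=2,i=10
  [29] ###.# => #  t=1,i=11
  [28] ###.. => #  t=4,i=3
  [27] ##.## => .  t=2,i=17
  [26] ##.#. => .  t=0,i=22
  [25] ##..# => #  t=0,i=9
  [24] ##... => .  t=0,i=15
  [23] #.### => .  t=2,i=7
  [22] #.##. => #  t=0,i=13
  [21] #.#.# => .  t=0,i=23
  [20] #.#.. => #  t=0,i=1
  [19] #..## => #  t=1,i=8
  [18] #..#. => #  t=0,i=10
  [17] #...# => .  t=1,i=23
  [16] #.... => #  t=0,i=3
  [15] .#### => #  t=2,i=8
  [14] .###. => #  t=1,i=10
  [13] .##.# => #  t=0,i=21
  [12] .##.. => .  t=0,i=8
  [11] .#.## => .  t=0,i=12
  [10] .#.#. => .  t=0,i=0
  [9] .#..# => .  t=1,i=14
  [8] .#... => .  t=0,i=2
  [7] ..### => #  t=1,i=9
  [6] ..##. => .  t=0,i=7
  [5] ..#.# => #  t=0,i=11
  [4] ..#.. => .  t=3,i=8
  [3] ...## => #  t=0,i=6
  [2] ...#. => #  t=1,i=0
  [1] ....# => #  t=0,i=5
  [0] ..... => .  t=0,i=4
  bits 00110010010111011110000010101110 = 845013166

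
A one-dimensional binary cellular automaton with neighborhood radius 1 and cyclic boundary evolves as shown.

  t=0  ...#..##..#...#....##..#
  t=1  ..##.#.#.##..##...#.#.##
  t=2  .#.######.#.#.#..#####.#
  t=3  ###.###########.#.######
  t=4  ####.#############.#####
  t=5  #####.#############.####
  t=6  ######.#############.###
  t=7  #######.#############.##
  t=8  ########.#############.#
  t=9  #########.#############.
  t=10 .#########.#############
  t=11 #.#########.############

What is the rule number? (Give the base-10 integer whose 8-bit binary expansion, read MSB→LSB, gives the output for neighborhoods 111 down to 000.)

  [7] ### => #  t=2,i=4
  [6] ##. => #  t=0,i=7
  [5] #.# => #  t=1,i=4
  [4] #.. => .  t=0,i=0
  [3] .## => .  t=0,i=6
  [2] .#. => #  t=0,i=3
  [1] ..# => #  t=0,i=2
  [0] ... => .  t=0,i=1
  bits 11100110 = 230

230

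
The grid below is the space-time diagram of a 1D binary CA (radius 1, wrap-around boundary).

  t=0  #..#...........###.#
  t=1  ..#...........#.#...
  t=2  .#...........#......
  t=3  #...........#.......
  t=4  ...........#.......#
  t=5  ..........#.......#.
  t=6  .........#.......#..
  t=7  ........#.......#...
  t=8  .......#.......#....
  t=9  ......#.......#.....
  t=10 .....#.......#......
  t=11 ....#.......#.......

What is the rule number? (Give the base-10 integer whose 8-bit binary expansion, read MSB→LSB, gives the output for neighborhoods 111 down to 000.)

  ###|#  b7=1 t=0,i=16
  ##.|.  b6=0 t=0,i=0
  #.#|.  b5=0 t=0,i=18
  #..|.  b4=0 t=0,i=1
  .##|.  b3=0 t=0,i=15
  .#.|.  b2=0 t=0,i=3
  ..#|#  b1=1 t=0,i=2
  ...|.  b0=0 t=0,i=5
  bits 10000010 = 130

130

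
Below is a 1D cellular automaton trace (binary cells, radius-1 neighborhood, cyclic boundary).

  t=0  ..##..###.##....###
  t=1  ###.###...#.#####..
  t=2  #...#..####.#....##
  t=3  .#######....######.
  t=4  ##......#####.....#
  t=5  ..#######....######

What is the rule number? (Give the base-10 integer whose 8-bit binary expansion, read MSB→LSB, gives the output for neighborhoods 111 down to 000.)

31

  ###|.  b7=0 t=0,i=7
  ##.|.  b6=0 t=0,i=3
  #.#|.  b5=0 t=0,i=9
  #..|#  b4=1 t=0,i=0
  .##|#  b3=1 t=0,i=2
  .#.|#  b2=1 t=1,i=10
  ..#|#  b1=1 t=0,i=1
  ...|#  b0=1 t=0,i=13
  bits 00011111 = 31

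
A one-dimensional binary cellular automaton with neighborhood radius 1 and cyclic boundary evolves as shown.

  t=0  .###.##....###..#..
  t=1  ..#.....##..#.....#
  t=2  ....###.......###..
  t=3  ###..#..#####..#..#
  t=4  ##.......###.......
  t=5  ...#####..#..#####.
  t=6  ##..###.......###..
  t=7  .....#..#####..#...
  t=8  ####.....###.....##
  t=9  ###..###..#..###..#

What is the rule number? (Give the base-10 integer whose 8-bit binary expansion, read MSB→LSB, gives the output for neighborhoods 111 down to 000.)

129

  ### -> #   bit 7 = 1  t=0,i=2
  ##. -> .   bit 6 = 0  t=0,i=3
  #.# -> .   bit 5 = 0  t=0,i=4
  #.. -> .   bit 4 = 0  t=0,i=7
  .## -> .   bit 3 = 0  t=0,i=1
  .#. -> .   bit 2 = 0  t=0,i=16
  ..# -> .   bit 1 = 0  t=0,i=0
  ... -> #   bit 0 = 1  t=0,i=8
  bits 10000001 = 129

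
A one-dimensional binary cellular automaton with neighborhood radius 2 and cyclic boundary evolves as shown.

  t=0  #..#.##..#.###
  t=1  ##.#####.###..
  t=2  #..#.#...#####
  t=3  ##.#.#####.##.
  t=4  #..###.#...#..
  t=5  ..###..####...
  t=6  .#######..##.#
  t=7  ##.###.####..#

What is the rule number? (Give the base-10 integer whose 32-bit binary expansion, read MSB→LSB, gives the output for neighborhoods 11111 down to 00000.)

  ##### -> #   bit 31 = 1  t=1,i=5
  ####. -> .   bit 30 = 0  t=0,i=13
  ###.# -> .   bit 29 = 0  t=1,i=7
  ###.. -> #   bit 28 = 1  t=0,i=0
  ##.## -> .   bit 27 = 0  t=1,i=2
  ##.#. -> .   bit 26 = 0  t=3,i=2
  ##..# -> #   bit 25 = 1  t=0,i=1
  ##... -> #   bit 24 = 1  t=5,i=11
  #.### -> #   bit 23 = 1  t=0,i=11
  #.##. -> #   bit 22 = 1  t=0,i=5
  #.#.# -> #   bit 21 = 1  t=3,i=3
  #.#.. -> #   bit 20 = 1  t=2,i=5
  #..## -> #   bit 19 = 1  t=1,i=13
  #..#. -> .   bit 18 = 0  t=0,i=2
  #...# -> #   bit 17 = 1  t=2,i=7
  #.... -> .   bit 16 = 0  t=5,i=12
  .#### -> .   bit 15 = 0  t=0,i=12
  .###. -> #   bit 14 = 1  t=1,i=10
  .##.# -> .   bit 13 = 0  t=1,i=1
  .##.. -> #   bit 12 = 1  t=0,i=6
  .#.## -> #   bit 11 = 1  t=0,i=4
  .#.#. -> .   bit 10 = 0  t=2,i=4
  .#..# -> .   bit 9 = 0  t=4,i=1
  .#... -> #   bit 8 = 1  t=2,i=6
  ..### -> #   bit 7 = 1  t=2,i=9
  ..##. -> #   bit 6 = 1  t=1,i=0
  ..#.# -> #   bit 5 = 1  t=0,i=3
  ..#.. -> .   bit 4 = 0  t=4,i=0
  ...## -> #   bit 3 = 1  t=2,i=8
  ...#. -> #   bit 2 = 1  t=4,i=10
  ....# -> .   bit 1 = 0  t=5,i=0
  ..... -> #   bit 0 = 1  t=5,i=13
  bits 10010011111110100101100111101101 = 2482657773

2482657773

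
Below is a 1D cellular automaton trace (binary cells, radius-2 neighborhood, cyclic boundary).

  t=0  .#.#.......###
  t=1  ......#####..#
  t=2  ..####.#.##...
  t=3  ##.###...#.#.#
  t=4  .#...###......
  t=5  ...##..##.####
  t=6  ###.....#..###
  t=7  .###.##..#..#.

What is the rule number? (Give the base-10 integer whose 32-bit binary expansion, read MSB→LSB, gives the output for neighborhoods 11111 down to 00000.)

1900192267

  [31] ##### => .  t=1,i=8
  [30] ####. => #  t=1,i=9
  [29] ###.# => #  t=0,i=13
  [28] ###.. => #  t=1,i=10
  [27] ##.## => .  t=3,i=2
  [26] ##.#. => .  t=0,i=0
  [25] ##..# => .  t=1,i=11
  [24] ##... => #  t=2,i=11
  [23] #.### => .  t=3,i=3
  [22] #.##. => #  t=2,i=9
  [21] #.#.# => .  t=0,i=1
  [20] #.#.. => .  t=0,i=3
  [19] #..## => .  t=5,i=6
  [18] #..#. => .  t=1,i=12
  [17] #...# => #  t=3,i=7
  [16] #.... => .  t=0,i=5
  [15] .#### => #  t=1,i=7
  [14] .###. => .  t=0,i=12
  [13] .##.# => #  t=5,i=8
  [12] .##.. => .  t=2,i=10
  [11] .#.## => .  t=2,i=8
  [10] .#.#. => .  t=0,i=2
  [9] .#..# => #  t=6,i=9
  [8] .#... => .  t=0,i=4
  [7] ..### => .  t=0,i=11
  [6] ..##. => .  t=5,i=3
  [5] ..#.# => .  t=3,i=9
  [4] ..#.. => .  t=1,i=13
  [3] ...## => #  t=0,i=10
  [2] ...#. => .  t=3,i=8
  [1] ....# => #  t=0,i=9
  [0] ..... => #  t=0,i=6
  bits 01110001010000101010001000001011 = 1900192267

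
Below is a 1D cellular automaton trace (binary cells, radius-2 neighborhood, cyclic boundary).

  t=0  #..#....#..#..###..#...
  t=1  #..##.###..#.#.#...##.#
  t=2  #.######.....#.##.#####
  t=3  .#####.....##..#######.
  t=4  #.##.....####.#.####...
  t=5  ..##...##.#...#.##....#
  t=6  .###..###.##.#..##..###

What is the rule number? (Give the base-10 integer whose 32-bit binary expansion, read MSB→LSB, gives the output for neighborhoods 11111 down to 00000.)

  ##### -> #   bit 31 = 1  t=2,i=4
  ####. -> .   bit 30 = 0  t=2,i=6
  ###.# -> .   bit 29 = 0  t=2,i=0
  ###.. -> .   bit 28 = 0  t=0,i=16
  ##.## -> #   bit 27 = 1  t=1,i=5
  ##.#. -> .   bit 26 = 0  t=4,i=13
  ##..# -> .   bit 25 = 0  t=0,i=17
  ##... -> .   bit 24 = 0  t=2,i=8
  #.### -> #   bit 23 = 1  t=1,i=6
  #.##. -> #   bit 22 = 1  t=1,i=22
  #.#.# -> #   bit 21 = 1  t=1,i=13
  #.#.. -> #   bit 20 = 1  t=1,i=15
  #..## -> #   bit 19 = 1  t=0,i=13
  #..#. -> .   bit 18 = 0  t=0,i=2
  #...# -> .   bit 17 = 0  t=0,i=21
  #.... -> .   bit 16 = 0  t=0,i=5
  .#### -> #   bit 15 = 1  t=2,i=3
  .###. -> #   bit 14 = 1  t=0,i=15
  .##.# -> #   bit 13 = 1  t=1,i=4
  .##.. -> #   bit 12 = 1  t=1,i=0
  .#.## -> .   bit 11 = 0  t=2,i=14
  .#.#. -> .   bit 10 = 0  t=1,i=12
  .#..# -> .   bit 9 = 0  t=0,i=1
  .#... -> #   bit 8 = 1  t=0,i=4
  ..### -> .   bit 7 = 0  t=0,i=14
  ..##. -> #   bit 6 = 1  t=1,i=3
  ..#.# -> .   bit 5 = 0  t=1,i=11
  ..#.. -> #   bit 4 = 1  t=0,i=0
  ...## -> #   bit 3 = 1  t=1,i=18
  ...#. -> #   bit 2 = 1  t=0,i=7
  ....# -> #   bit 1 = 1  t=0,i=6
  ..... -> .   bit 0 = 0  t=2,i=10
  bits 10001000111110001111000101011110 = 2298016094

2298016094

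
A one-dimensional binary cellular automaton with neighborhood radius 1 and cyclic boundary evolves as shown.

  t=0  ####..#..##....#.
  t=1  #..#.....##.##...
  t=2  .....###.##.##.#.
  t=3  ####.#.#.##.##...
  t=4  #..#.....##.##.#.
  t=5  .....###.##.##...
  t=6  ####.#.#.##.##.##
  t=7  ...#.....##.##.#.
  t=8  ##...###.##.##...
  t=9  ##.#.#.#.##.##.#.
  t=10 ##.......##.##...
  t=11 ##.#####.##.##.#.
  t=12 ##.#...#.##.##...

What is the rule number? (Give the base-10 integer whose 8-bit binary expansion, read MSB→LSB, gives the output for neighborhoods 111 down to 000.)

73

  [7] ### => .  t=0,i=1
  [6] ##. => #  t=0,i=3
  [5] #.# => .  t=0,i=16
  [4] #.. => .  t=0,i=4
  [3] .## => #  t=0,i=0
  [2] .#. => .  t=0,i=6
  [1] ..# => .  t=0,i=5
  [0] ... => #  t=0,i=12
  bits 01001001 = 73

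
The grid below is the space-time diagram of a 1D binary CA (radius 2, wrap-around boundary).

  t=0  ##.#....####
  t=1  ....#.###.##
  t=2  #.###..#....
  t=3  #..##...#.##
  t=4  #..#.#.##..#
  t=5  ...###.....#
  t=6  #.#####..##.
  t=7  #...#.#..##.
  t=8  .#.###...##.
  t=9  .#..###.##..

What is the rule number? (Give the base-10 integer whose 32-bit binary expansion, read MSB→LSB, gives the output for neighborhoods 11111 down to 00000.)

2434819566

  nb #####: next=#  (t=0,i=10, bit31=1)
  nb ####.: next=.  (t=0,i=0, bit30=0)
  nb ###.#: next=.  (t=0,i=1, bit29=0)
  nb ###..: next=#  (t=2,i=4, bit28=1)
  nb ##.##: next=.  (t=1,i=9, bit27=0)
  nb ##.#.: next=.  (t=0,i=2, bit26=0)
  nb ##..#: next=.  (t=2,i=5, bit25=0)
  nb ##...: next=#  (t=1,i=0, bit24=1)
  nb #.###: next=.  (t=1,i=6, bit23=0)
  nb #.##.: next=.  (t=1,i=10, bit22=0)
  nb #.#.#: next=#  (t=4,i=5, bit21=1)
  nb #.#..: next=.  (t=0,i=3, bit20=0)
  nb #..##: next=.  (t=3,i=2, bit19=0)
  nb #..#.: next=.  (t=2,i=6, bit18=0)
  nb #...#: next=.  (t=3,i=6, bit17=0)
  nb #....: next=.  (t=0,i=5, bit16=0)
  nb .####: next=.  (t=0,i=9, bit15=0)
  nb .###.: next=#  (t=1,i=7, bit14=1)
  nb .##.#: next=#  (t=6,i=10, bit13=1)
  nb .##..: next=.  (t=1,i=11, bit12=0)
  nb .#.##: next=.  (t=1,i=5, bit11=0)
  nb .#.#.: next=#  (t=4,i=4, bit10=1)
  nb .#..#: next=.  (t=7,i=7, bit9=0)
  nb .#...: next=#  (t=0,i=4, bit8=1)
  nb ..###: next=#  (t=0,i=8, bit7=1)
  nb ..##.: next=#  (t=3,i=3, bit6=1)
  nb ..#.#: next=#  (t=1,i=4, bit5=1)
  nb ..#..: next=.  (t=2,i=7, bit4=0)
  nb ...##: next=#  (t=0,i=7, bit3=1)
  nb ...#.: next=#  (t=1,i=3, bit2=1)
  nb ....#: next=#  (t=0,i=6, bit1=1)
  nb .....: next=.  (t=5,i=8, bit0=0)
  bits 10010001001000000110010111101110 = 2434819566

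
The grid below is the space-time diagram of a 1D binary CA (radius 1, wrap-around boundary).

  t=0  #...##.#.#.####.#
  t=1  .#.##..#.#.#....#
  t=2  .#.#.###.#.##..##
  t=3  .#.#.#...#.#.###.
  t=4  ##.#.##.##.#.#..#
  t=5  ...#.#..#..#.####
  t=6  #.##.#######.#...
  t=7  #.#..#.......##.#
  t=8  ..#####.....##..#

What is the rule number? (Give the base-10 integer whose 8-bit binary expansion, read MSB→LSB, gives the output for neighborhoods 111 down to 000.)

30

  [7] ### => .  t=0,i=12
  [6] ##. => .  t=0,i=0
  [5] #.# => .  t=0,i=6
  [4] #.. => #  t=0,i=1
  [3] .## => #  t=0,i=4
  [2] .#. => #  t=0,i=7
  [1] ..# => #  t=0,i=3
  [0] ... => .  t=0,i=2
  bits 00011110 = 30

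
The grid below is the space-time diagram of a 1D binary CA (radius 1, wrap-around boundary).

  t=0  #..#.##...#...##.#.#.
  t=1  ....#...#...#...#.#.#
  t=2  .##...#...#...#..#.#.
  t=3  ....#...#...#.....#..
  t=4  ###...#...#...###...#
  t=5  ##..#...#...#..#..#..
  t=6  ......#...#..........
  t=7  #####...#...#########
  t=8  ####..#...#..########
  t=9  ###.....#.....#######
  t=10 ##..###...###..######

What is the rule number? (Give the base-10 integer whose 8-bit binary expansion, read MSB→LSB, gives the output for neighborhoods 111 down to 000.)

161

  ###|#  b7=1 t=4,i=0
  ##.|.  b6=0 t=0,i=6
  #.#|#  b5=1 t=0,i=4
  #..|.  b4=0 t=0,i=1
  .##|.  b3=0 t=0,i=5
  .#.|.  b2=0 t=0,i=0
  ..#|.  b1=0 t=0,i=2
  ...|#  b0=1 t=0,i=8
  bits 10100001 = 161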